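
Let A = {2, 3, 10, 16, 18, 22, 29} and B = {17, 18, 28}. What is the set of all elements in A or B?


A ∪ B = all elements in A or B (or both)
A = {2, 3, 10, 16, 18, 22, 29}
B = {17, 18, 28}
A ∪ B = {2, 3, 10, 16, 17, 18, 22, 28, 29}

A ∪ B = {2, 3, 10, 16, 17, 18, 22, 28, 29}


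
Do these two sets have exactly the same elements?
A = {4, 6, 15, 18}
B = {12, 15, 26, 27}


Two sets are equal iff they have exactly the same elements.
A = {4, 6, 15, 18}
B = {12, 15, 26, 27}
Differences: {4, 6, 12, 18, 26, 27}
A ≠ B

No, A ≠ B


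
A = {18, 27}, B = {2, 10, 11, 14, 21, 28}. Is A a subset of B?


A ⊆ B means every element of A is in B.
Elements in A not in B: {18, 27}
So A ⊄ B.

No, A ⊄ B


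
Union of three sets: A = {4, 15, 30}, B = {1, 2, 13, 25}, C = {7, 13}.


A ∪ B = {1, 2, 4, 13, 15, 25, 30}
(A ∪ B) ∪ C = {1, 2, 4, 7, 13, 15, 25, 30}

A ∪ B ∪ C = {1, 2, 4, 7, 13, 15, 25, 30}


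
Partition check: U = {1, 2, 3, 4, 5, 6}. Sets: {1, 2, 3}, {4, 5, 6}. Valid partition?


A partition requires: (1) non-empty parts, (2) pairwise disjoint, (3) union = U
Parts: {1, 2, 3}, {4, 5, 6}
Union of parts: {1, 2, 3, 4, 5, 6}
U = {1, 2, 3, 4, 5, 6}
All non-empty? True
Pairwise disjoint? True
Covers U? True

Yes, valid partition


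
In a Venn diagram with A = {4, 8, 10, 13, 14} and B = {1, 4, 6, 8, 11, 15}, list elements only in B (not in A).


A = {4, 8, 10, 13, 14}
B = {1, 4, 6, 8, 11, 15}
Region: only in B (not in A)
Elements: {1, 6, 11, 15}

Elements only in B (not in A): {1, 6, 11, 15}


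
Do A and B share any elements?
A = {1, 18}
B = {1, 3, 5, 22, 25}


Disjoint means A ∩ B = ∅.
A ∩ B = {1}
A ∩ B ≠ ∅, so A and B are NOT disjoint.

Yes — A and B share the element(s) of A ∩ B = {1}, so they are not disjoint


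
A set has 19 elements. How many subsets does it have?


Number of subsets = 2^n
= 2^19
= 524288

|P(A)| = 524288


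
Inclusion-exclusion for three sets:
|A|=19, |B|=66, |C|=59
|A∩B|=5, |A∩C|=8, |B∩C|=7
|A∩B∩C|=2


|A∪B∪C| = |A|+|B|+|C| - |A∩B|-|A∩C|-|B∩C| + |A∩B∩C|
= 19+66+59 - 5-8-7 + 2
= 144 - 20 + 2
= 126

|A ∪ B ∪ C| = 126


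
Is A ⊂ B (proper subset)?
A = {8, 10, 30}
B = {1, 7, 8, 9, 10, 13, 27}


A ⊂ B requires: A ⊆ B AND A ≠ B.
A ⊆ B? No
A ⊄ B, so A is not a proper subset.

No, A is not a proper subset of B


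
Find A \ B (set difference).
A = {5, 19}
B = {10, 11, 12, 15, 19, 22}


A \ B = elements in A but not in B
A = {5, 19}
B = {10, 11, 12, 15, 19, 22}
Remove from A any elements in B
A \ B = {5}

A \ B = {5}


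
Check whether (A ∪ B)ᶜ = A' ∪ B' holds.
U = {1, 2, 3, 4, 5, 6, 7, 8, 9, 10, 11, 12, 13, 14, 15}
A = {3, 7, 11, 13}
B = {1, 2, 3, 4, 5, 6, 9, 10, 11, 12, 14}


LHS: A ∪ B = {1, 2, 3, 4, 5, 6, 7, 9, 10, 11, 12, 13, 14}
(A ∪ B)' = U \ (A ∪ B) = {8, 15}
A' = {1, 2, 4, 5, 6, 8, 9, 10, 12, 14, 15}, B' = {7, 8, 13, 15}
Claimed RHS: A' ∪ B' = {1, 2, 4, 5, 6, 7, 8, 9, 10, 12, 13, 14, 15}
Identity is INVALID: LHS = {8, 15} but the RHS claimed here equals {1, 2, 4, 5, 6, 7, 8, 9, 10, 12, 13, 14, 15}. The correct form is (A ∪ B)' = A' ∩ B'.

Identity is invalid: (A ∪ B)' = {8, 15} but A' ∪ B' = {1, 2, 4, 5, 6, 7, 8, 9, 10, 12, 13, 14, 15}. The correct De Morgan law is (A ∪ B)' = A' ∩ B'.


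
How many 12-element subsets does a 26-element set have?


C(n,k) = n! / (k!(n-k)!)
C(26,12) = 26! / (12!14!)
= 9657700

C(26,12) = 9657700


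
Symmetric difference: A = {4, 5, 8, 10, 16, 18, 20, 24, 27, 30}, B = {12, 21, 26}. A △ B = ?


A △ B = (A \ B) ∪ (B \ A) = elements in exactly one of A or B
A \ B = {4, 5, 8, 10, 16, 18, 20, 24, 27, 30}
B \ A = {12, 21, 26}
A △ B = {4, 5, 8, 10, 12, 16, 18, 20, 21, 24, 26, 27, 30}

A △ B = {4, 5, 8, 10, 12, 16, 18, 20, 21, 24, 26, 27, 30}


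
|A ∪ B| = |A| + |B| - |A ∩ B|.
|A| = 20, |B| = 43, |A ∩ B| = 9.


|A ∪ B| = |A| + |B| - |A ∩ B|
= 20 + 43 - 9
= 54

|A ∪ B| = 54


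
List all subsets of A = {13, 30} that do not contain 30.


A subset of A that omits 30 is a subset of A \ {30}, so there are 2^(n-1) = 2^1 = 2 of them.
Subsets excluding 30: ∅, {13}

Subsets excluding 30 (2 total): ∅, {13}


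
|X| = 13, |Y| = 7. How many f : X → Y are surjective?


n = |X| = 13, k = |Y| = 7. Surjections via inclusion-exclusion:
S(n,k) = Σ(-1)^i × C(k,i) × (k-i)^n, i=0 to k
i=0: (-1)^0×C(7,0)×7^13 = 96889010407
i=1: (-1)^1×C(7,1)×6^13 = -91424858112
i=2: (-1)^2×C(7,2)×5^13 = 25634765625
i=3: (-1)^3×C(7,3)×4^13 = -2348810240
i=4: (-1)^4×C(7,4)×3^13 = 55801305
i=5: (-1)^5×C(7,5)×2^13 = -172032
i=6: (-1)^6×C(7,6)×1^13 = 7
i=7: (-1)^7×C(7,7)×0^13 = 0
Total = 28805736960

Number of surjections = 28805736960


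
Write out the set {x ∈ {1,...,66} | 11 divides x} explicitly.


Checking each candidate:
Condition: multiples of 11 in {1,...,66}
Result = {11, 22, 33, 44, 55, 66}

{11, 22, 33, 44, 55, 66}


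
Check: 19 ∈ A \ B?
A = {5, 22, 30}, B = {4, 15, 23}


A = {5, 22, 30}, B = {4, 15, 23}
A \ B = elements in A but not in B
A \ B = {5, 22, 30}
Checking if 19 ∈ A \ B
19 is not in A \ B → False

19 ∉ A \ B


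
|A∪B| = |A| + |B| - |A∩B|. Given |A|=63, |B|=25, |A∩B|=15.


|A ∪ B| = |A| + |B| - |A ∩ B|
= 63 + 25 - 15
= 73

|A ∪ B| = 73


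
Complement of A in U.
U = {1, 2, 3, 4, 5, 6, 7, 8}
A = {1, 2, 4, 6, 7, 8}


Aᶜ = U \ A = elements in U but not in A
U = {1, 2, 3, 4, 5, 6, 7, 8}
A = {1, 2, 4, 6, 7, 8}
Aᶜ = {3, 5}

Aᶜ = {3, 5}


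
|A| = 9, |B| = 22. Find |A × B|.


|A × B| = |A| × |B|
= 9 × 22
= 198

|A × B| = 198


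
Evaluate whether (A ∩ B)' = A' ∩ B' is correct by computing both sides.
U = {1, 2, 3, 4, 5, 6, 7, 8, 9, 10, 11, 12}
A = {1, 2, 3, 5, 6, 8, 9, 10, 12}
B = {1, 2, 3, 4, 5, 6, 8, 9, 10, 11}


LHS: A ∩ B = {1, 2, 3, 5, 6, 8, 9, 10}
(A ∩ B)' = U \ (A ∩ B) = {4, 7, 11, 12}
A' = {4, 7, 11}, B' = {7, 12}
Claimed RHS: A' ∩ B' = {7}
Identity is INVALID: LHS = {4, 7, 11, 12} but the RHS claimed here equals {7}. The correct form is (A ∩ B)' = A' ∪ B'.

Identity is invalid: (A ∩ B)' = {4, 7, 11, 12} but A' ∩ B' = {7}. The correct De Morgan law is (A ∩ B)' = A' ∪ B'.


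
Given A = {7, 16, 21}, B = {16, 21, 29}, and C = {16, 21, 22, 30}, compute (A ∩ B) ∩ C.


A ∩ B = {16, 21}
(A ∩ B) ∩ C = {16, 21}

A ∩ B ∩ C = {16, 21}


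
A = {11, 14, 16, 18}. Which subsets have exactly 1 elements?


|A| = 4, so A has C(4,1) = 4 subsets of size 1.
Enumerate by choosing 1 elements from A at a time:
{11}, {14}, {16}, {18}

1-element subsets (4 total): {11}, {14}, {16}, {18}


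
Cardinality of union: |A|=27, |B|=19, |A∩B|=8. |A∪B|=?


|A ∪ B| = |A| + |B| - |A ∩ B|
= 27 + 19 - 8
= 38

|A ∪ B| = 38


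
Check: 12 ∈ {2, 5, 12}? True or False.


A = {2, 5, 12}
Checking if 12 is in A
12 is in A → True

12 ∈ A


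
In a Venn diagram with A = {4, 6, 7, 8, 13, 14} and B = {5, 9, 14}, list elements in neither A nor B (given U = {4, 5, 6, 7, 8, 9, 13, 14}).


A = {4, 6, 7, 8, 13, 14}
B = {5, 9, 14}
Region: in neither A nor B (given U = {4, 5, 6, 7, 8, 9, 13, 14})
Elements: ∅

Elements in neither A nor B (given U = {4, 5, 6, 7, 8, 9, 13, 14}): ∅


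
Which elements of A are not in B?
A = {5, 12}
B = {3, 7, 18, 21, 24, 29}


A \ B = elements in A but not in B
A = {5, 12}
B = {3, 7, 18, 21, 24, 29}
Remove from A any elements in B
A \ B = {5, 12}

A \ B = {5, 12}


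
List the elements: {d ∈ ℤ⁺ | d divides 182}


Checking each candidate:
Condition: positive divisors of 182
Result = {1, 2, 7, 13, 14, 26, 91, 182}

{1, 2, 7, 13, 14, 26, 91, 182}


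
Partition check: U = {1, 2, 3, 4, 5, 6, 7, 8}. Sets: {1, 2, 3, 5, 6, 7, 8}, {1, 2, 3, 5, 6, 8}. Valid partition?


A partition requires: (1) non-empty parts, (2) pairwise disjoint, (3) union = U
Parts: {1, 2, 3, 5, 6, 7, 8}, {1, 2, 3, 5, 6, 8}
Union of parts: {1, 2, 3, 5, 6, 7, 8}
U = {1, 2, 3, 4, 5, 6, 7, 8}
All non-empty? True
Pairwise disjoint? False
Covers U? False

No, not a valid partition


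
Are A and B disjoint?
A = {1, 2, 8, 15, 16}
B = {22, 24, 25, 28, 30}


Disjoint means A ∩ B = ∅.
A ∩ B = ∅
A ∩ B = ∅, so A and B are disjoint.

Yes, A and B are disjoint


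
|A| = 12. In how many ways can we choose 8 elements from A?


C(n,k) = n! / (k!(n-k)!)
C(12,8) = 12! / (8!4!)
= 495

C(12,8) = 495


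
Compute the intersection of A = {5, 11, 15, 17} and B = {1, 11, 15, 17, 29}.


A ∩ B = elements in both A and B
A = {5, 11, 15, 17}
B = {1, 11, 15, 17, 29}
A ∩ B = {11, 15, 17}

A ∩ B = {11, 15, 17}


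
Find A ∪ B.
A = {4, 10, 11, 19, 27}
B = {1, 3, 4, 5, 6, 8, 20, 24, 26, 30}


A ∪ B = all elements in A or B (or both)
A = {4, 10, 11, 19, 27}
B = {1, 3, 4, 5, 6, 8, 20, 24, 26, 30}
A ∪ B = {1, 3, 4, 5, 6, 8, 10, 11, 19, 20, 24, 26, 27, 30}

A ∪ B = {1, 3, 4, 5, 6, 8, 10, 11, 19, 20, 24, 26, 27, 30}


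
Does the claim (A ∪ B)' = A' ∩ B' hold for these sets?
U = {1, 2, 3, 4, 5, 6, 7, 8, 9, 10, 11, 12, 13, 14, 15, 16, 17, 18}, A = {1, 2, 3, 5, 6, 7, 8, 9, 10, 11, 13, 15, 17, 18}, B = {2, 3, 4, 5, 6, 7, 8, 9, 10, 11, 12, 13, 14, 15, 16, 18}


LHS: A ∪ B = {1, 2, 3, 4, 5, 6, 7, 8, 9, 10, 11, 12, 13, 14, 15, 16, 17, 18}
(A ∪ B)' = U \ (A ∪ B) = ∅
A' = {4, 12, 14, 16}, B' = {1, 17}
Claimed RHS: A' ∩ B' = ∅
Identity is VALID: LHS = RHS = ∅ ✓

Identity is valid. (A ∪ B)' = A' ∩ B' = ∅


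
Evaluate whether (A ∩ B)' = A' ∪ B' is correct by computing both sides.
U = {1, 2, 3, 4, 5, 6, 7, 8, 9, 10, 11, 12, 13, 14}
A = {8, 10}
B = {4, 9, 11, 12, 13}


LHS: A ∩ B = ∅
(A ∩ B)' = U \ (A ∩ B) = {1, 2, 3, 4, 5, 6, 7, 8, 9, 10, 11, 12, 13, 14}
A' = {1, 2, 3, 4, 5, 6, 7, 9, 11, 12, 13, 14}, B' = {1, 2, 3, 5, 6, 7, 8, 10, 14}
Claimed RHS: A' ∪ B' = {1, 2, 3, 4, 5, 6, 7, 8, 9, 10, 11, 12, 13, 14}
Identity is VALID: LHS = RHS = {1, 2, 3, 4, 5, 6, 7, 8, 9, 10, 11, 12, 13, 14} ✓

Identity is valid. (A ∩ B)' = A' ∪ B' = {1, 2, 3, 4, 5, 6, 7, 8, 9, 10, 11, 12, 13, 14}


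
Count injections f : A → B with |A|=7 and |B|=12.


An injection sends each of |A| = 7 inputs to a distinct output in B.
# injections = |B|·(|B|-1)·…·(|B|-|A|+1) = 12! / (12 - 7)!
= 12 × 11 × 10 × 9 × 8 × 7 × 6
= 3991680

Number of injections = 3991680


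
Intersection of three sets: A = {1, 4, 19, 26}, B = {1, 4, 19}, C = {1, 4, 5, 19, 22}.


A ∩ B = {1, 4, 19}
(A ∩ B) ∩ C = {1, 4, 19}

A ∩ B ∩ C = {1, 4, 19}


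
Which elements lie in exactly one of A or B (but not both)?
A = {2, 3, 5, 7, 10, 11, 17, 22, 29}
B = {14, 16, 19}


A △ B = (A \ B) ∪ (B \ A) = elements in exactly one of A or B
A \ B = {2, 3, 5, 7, 10, 11, 17, 22, 29}
B \ A = {14, 16, 19}
A △ B = {2, 3, 5, 7, 10, 11, 14, 16, 17, 19, 22, 29}

A △ B = {2, 3, 5, 7, 10, 11, 14, 16, 17, 19, 22, 29}


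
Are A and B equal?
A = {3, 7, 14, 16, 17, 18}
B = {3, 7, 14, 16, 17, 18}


Two sets are equal iff they have exactly the same elements.
A = {3, 7, 14, 16, 17, 18}
B = {3, 7, 14, 16, 17, 18}
Same elements → A = B

Yes, A = B


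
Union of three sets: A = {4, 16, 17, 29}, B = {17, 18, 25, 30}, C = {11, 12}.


A ∪ B = {4, 16, 17, 18, 25, 29, 30}
(A ∪ B) ∪ C = {4, 11, 12, 16, 17, 18, 25, 29, 30}

A ∪ B ∪ C = {4, 11, 12, 16, 17, 18, 25, 29, 30}


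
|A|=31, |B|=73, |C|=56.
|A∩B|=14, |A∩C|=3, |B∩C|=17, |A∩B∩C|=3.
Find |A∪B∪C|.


|A∪B∪C| = |A|+|B|+|C| - |A∩B|-|A∩C|-|B∩C| + |A∩B∩C|
= 31+73+56 - 14-3-17 + 3
= 160 - 34 + 3
= 129

|A ∪ B ∪ C| = 129


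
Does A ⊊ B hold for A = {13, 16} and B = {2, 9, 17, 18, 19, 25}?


A ⊂ B requires: A ⊆ B AND A ≠ B.
A ⊆ B? No
A ⊄ B, so A is not a proper subset.

No, A is not a proper subset of B


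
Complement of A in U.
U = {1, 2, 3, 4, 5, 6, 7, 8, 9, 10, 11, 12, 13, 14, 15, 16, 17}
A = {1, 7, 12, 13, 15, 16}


Aᶜ = U \ A = elements in U but not in A
U = {1, 2, 3, 4, 5, 6, 7, 8, 9, 10, 11, 12, 13, 14, 15, 16, 17}
A = {1, 7, 12, 13, 15, 16}
Aᶜ = {2, 3, 4, 5, 6, 8, 9, 10, 11, 14, 17}

Aᶜ = {2, 3, 4, 5, 6, 8, 9, 10, 11, 14, 17}


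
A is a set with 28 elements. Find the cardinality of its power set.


Number of subsets = 2^n
= 2^28
= 268435456

|P(A)| = 268435456


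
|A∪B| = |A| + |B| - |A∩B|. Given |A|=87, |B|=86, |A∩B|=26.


|A ∪ B| = |A| + |B| - |A ∩ B|
= 87 + 86 - 26
= 147

|A ∪ B| = 147


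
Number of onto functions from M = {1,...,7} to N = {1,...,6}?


n = |M| = 7, k = |N| = 6. Surjections via inclusion-exclusion:
S(n,k) = Σ(-1)^i × C(k,i) × (k-i)^n, i=0 to k
i=0: (-1)^0×C(6,0)×6^7 = 279936
i=1: (-1)^1×C(6,1)×5^7 = -468750
i=2: (-1)^2×C(6,2)×4^7 = 245760
i=3: (-1)^3×C(6,3)×3^7 = -43740
i=4: (-1)^4×C(6,4)×2^7 = 1920
i=5: (-1)^5×C(6,5)×1^7 = -6
i=6: (-1)^6×C(6,6)×0^7 = 0
Total = 15120

Number of surjections = 15120


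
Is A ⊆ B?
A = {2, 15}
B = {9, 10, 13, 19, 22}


A ⊆ B means every element of A is in B.
Elements in A not in B: {2, 15}
So A ⊄ B.

No, A ⊄ B


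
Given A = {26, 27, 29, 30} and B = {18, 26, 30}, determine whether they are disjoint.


Disjoint means A ∩ B = ∅.
A ∩ B = {26, 30}
A ∩ B ≠ ∅, so A and B are NOT disjoint.

No, A and B are not disjoint (A ∩ B = {26, 30})


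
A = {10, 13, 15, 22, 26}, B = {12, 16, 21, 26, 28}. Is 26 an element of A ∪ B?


A = {10, 13, 15, 22, 26}, B = {12, 16, 21, 26, 28}
A ∪ B = all elements in A or B
A ∪ B = {10, 12, 13, 15, 16, 21, 22, 26, 28}
Checking if 26 ∈ A ∪ B
26 is in A ∪ B → True

26 ∈ A ∪ B


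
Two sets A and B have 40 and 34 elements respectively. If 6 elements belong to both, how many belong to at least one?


|A ∪ B| = |A| + |B| - |A ∩ B|
= 40 + 34 - 6
= 68

|A ∪ B| = 68


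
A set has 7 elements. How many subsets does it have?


Number of subsets = 2^n
= 2^7
= 128

|P(A)| = 128


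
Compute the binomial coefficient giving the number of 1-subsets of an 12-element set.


C(n,k) = n! / (k!(n-k)!)
C(12,1) = 12! / (1!11!)
= 12

C(12,1) = 12


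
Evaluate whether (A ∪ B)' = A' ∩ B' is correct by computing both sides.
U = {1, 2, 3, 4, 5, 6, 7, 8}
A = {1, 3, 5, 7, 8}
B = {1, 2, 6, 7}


LHS: A ∪ B = {1, 2, 3, 5, 6, 7, 8}
(A ∪ B)' = U \ (A ∪ B) = {4}
A' = {2, 4, 6}, B' = {3, 4, 5, 8}
Claimed RHS: A' ∩ B' = {4}
Identity is VALID: LHS = RHS = {4} ✓

Identity is valid. (A ∪ B)' = A' ∩ B' = {4}


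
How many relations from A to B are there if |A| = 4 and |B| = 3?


A relation from A to B is any subset of A × B.
|A × B| = 4 × 3 = 12
# relations = 2^|A × B| = 2^12 = 4096

Number of relations = 4096


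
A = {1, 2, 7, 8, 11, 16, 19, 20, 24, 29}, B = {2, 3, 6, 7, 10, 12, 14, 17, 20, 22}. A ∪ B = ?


A ∪ B = all elements in A or B (or both)
A = {1, 2, 7, 8, 11, 16, 19, 20, 24, 29}
B = {2, 3, 6, 7, 10, 12, 14, 17, 20, 22}
A ∪ B = {1, 2, 3, 6, 7, 8, 10, 11, 12, 14, 16, 17, 19, 20, 22, 24, 29}

A ∪ B = {1, 2, 3, 6, 7, 8, 10, 11, 12, 14, 16, 17, 19, 20, 22, 24, 29}


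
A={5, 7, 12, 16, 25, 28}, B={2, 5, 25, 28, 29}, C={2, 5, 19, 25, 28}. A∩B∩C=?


A ∩ B = {5, 25, 28}
(A ∩ B) ∩ C = {5, 25, 28}

A ∩ B ∩ C = {5, 25, 28}


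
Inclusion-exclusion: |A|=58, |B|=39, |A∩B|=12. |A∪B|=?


|A ∪ B| = |A| + |B| - |A ∩ B|
= 58 + 39 - 12
= 85

|A ∪ B| = 85


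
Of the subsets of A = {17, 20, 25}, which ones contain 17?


A subset of A contains 17 iff the remaining 2 elements form any subset of A \ {17}.
Count: 2^(n-1) = 2^2 = 4
Subsets containing 17: {17}, {17, 20}, {17, 25}, {17, 20, 25}

Subsets containing 17 (4 total): {17}, {17, 20}, {17, 25}, {17, 20, 25}


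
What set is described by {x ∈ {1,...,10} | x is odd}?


Checking each candidate:
Condition: odd numbers in {1,...,10}
Result = {1, 3, 5, 7, 9}

{1, 3, 5, 7, 9}


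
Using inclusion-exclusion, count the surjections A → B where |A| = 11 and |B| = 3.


n = |A| = 11, k = |B| = 3. Surjections via inclusion-exclusion:
S(n,k) = Σ(-1)^i × C(k,i) × (k-i)^n, i=0 to k
i=0: (-1)^0×C(3,0)×3^11 = 177147
i=1: (-1)^1×C(3,1)×2^11 = -6144
i=2: (-1)^2×C(3,2)×1^11 = 3
i=3: (-1)^3×C(3,3)×0^11 = 0
Total = 171006

Number of surjections = 171006


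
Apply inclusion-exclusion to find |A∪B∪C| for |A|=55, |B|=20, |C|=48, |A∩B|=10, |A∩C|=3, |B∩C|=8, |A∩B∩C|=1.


|A∪B∪C| = |A|+|B|+|C| - |A∩B|-|A∩C|-|B∩C| + |A∩B∩C|
= 55+20+48 - 10-3-8 + 1
= 123 - 21 + 1
= 103

|A ∪ B ∪ C| = 103


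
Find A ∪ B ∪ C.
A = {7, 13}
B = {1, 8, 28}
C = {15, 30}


A ∪ B = {1, 7, 8, 13, 28}
(A ∪ B) ∪ C = {1, 7, 8, 13, 15, 28, 30}

A ∪ B ∪ C = {1, 7, 8, 13, 15, 28, 30}


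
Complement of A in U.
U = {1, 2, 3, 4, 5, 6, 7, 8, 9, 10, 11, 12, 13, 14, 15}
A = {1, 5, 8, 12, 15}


Aᶜ = U \ A = elements in U but not in A
U = {1, 2, 3, 4, 5, 6, 7, 8, 9, 10, 11, 12, 13, 14, 15}
A = {1, 5, 8, 12, 15}
Aᶜ = {2, 3, 4, 6, 7, 9, 10, 11, 13, 14}

Aᶜ = {2, 3, 4, 6, 7, 9, 10, 11, 13, 14}


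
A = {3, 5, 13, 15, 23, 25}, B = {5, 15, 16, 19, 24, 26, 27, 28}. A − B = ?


A \ B = elements in A but not in B
A = {3, 5, 13, 15, 23, 25}
B = {5, 15, 16, 19, 24, 26, 27, 28}
Remove from A any elements in B
A \ B = {3, 13, 23, 25}

A \ B = {3, 13, 23, 25}


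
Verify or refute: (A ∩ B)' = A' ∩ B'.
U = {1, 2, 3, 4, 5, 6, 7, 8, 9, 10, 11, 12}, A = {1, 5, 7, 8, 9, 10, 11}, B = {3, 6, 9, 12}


LHS: A ∩ B = {9}
(A ∩ B)' = U \ (A ∩ B) = {1, 2, 3, 4, 5, 6, 7, 8, 10, 11, 12}
A' = {2, 3, 4, 6, 12}, B' = {1, 2, 4, 5, 7, 8, 10, 11}
Claimed RHS: A' ∩ B' = {2, 4}
Identity is INVALID: LHS = {1, 2, 3, 4, 5, 6, 7, 8, 10, 11, 12} but the RHS claimed here equals {2, 4}. The correct form is (A ∩ B)' = A' ∪ B'.

Identity is invalid: (A ∩ B)' = {1, 2, 3, 4, 5, 6, 7, 8, 10, 11, 12} but A' ∩ B' = {2, 4}. The correct De Morgan law is (A ∩ B)' = A' ∪ B'.


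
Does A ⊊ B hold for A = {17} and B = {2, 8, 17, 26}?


A ⊂ B requires: A ⊆ B AND A ≠ B.
A ⊆ B? Yes
A = B? No
A ⊂ B: Yes (A is a proper subset of B)

Yes, A ⊂ B


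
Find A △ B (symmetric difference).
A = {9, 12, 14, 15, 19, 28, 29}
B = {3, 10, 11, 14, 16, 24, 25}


A △ B = (A \ B) ∪ (B \ A) = elements in exactly one of A or B
A \ B = {9, 12, 15, 19, 28, 29}
B \ A = {3, 10, 11, 16, 24, 25}
A △ B = {3, 9, 10, 11, 12, 15, 16, 19, 24, 25, 28, 29}

A △ B = {3, 9, 10, 11, 12, 15, 16, 19, 24, 25, 28, 29}


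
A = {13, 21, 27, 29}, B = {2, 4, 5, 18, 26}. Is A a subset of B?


A ⊆ B means every element of A is in B.
Elements in A not in B: {13, 21, 27, 29}
So A ⊄ B.

No, A ⊄ B


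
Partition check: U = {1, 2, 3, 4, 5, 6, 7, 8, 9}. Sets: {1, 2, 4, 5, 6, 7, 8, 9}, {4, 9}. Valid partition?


A partition requires: (1) non-empty parts, (2) pairwise disjoint, (3) union = U
Parts: {1, 2, 4, 5, 6, 7, 8, 9}, {4, 9}
Union of parts: {1, 2, 4, 5, 6, 7, 8, 9}
U = {1, 2, 3, 4, 5, 6, 7, 8, 9}
All non-empty? True
Pairwise disjoint? False
Covers U? False

No, not a valid partition


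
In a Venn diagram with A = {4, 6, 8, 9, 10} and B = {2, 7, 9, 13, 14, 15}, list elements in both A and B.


A = {4, 6, 8, 9, 10}
B = {2, 7, 9, 13, 14, 15}
Region: in both A and B
Elements: {9}

Elements in both A and B: {9}


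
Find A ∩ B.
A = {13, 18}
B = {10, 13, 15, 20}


A ∩ B = elements in both A and B
A = {13, 18}
B = {10, 13, 15, 20}
A ∩ B = {13}

A ∩ B = {13}


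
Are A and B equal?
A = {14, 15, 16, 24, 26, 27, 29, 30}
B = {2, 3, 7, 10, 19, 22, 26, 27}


Two sets are equal iff they have exactly the same elements.
A = {14, 15, 16, 24, 26, 27, 29, 30}
B = {2, 3, 7, 10, 19, 22, 26, 27}
Differences: {2, 3, 7, 10, 14, 15, 16, 19, 22, 24, 29, 30}
A ≠ B

No, A ≠ B


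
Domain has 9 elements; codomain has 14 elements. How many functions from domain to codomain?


Each of |A| = 9 inputs maps to any of |B| = 14 outputs.
# functions = |B|^|A| = 14^9
= 20661046784

Number of functions = 20661046784


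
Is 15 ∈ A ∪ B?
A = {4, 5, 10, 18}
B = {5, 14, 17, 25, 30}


A = {4, 5, 10, 18}, B = {5, 14, 17, 25, 30}
A ∪ B = all elements in A or B
A ∪ B = {4, 5, 10, 14, 17, 18, 25, 30}
Checking if 15 ∈ A ∪ B
15 is not in A ∪ B → False

15 ∉ A ∪ B


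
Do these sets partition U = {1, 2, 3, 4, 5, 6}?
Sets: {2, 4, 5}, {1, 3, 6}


A partition requires: (1) non-empty parts, (2) pairwise disjoint, (3) union = U
Parts: {2, 4, 5}, {1, 3, 6}
Union of parts: {1, 2, 3, 4, 5, 6}
U = {1, 2, 3, 4, 5, 6}
All non-empty? True
Pairwise disjoint? True
Covers U? True

Yes, valid partition


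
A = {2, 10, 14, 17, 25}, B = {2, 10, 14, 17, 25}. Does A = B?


Two sets are equal iff they have exactly the same elements.
A = {2, 10, 14, 17, 25}
B = {2, 10, 14, 17, 25}
Same elements → A = B

Yes, A = B


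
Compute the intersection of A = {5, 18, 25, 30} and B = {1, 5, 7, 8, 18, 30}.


A ∩ B = elements in both A and B
A = {5, 18, 25, 30}
B = {1, 5, 7, 8, 18, 30}
A ∩ B = {5, 18, 30}

A ∩ B = {5, 18, 30}


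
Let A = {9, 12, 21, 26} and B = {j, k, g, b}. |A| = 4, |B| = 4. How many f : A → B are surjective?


n = |A| = 4, k = |B| = 4. Surjections via inclusion-exclusion:
S(n,k) = Σ(-1)^i × C(k,i) × (k-i)^n, i=0 to k
i=0: (-1)^0×C(4,0)×4^4 = 256
i=1: (-1)^1×C(4,1)×3^4 = -324
i=2: (-1)^2×C(4,2)×2^4 = 96
i=3: (-1)^3×C(4,3)×1^4 = -4
i=4: (-1)^4×C(4,4)×0^4 = 0
Total = 24

Number of surjections = 24


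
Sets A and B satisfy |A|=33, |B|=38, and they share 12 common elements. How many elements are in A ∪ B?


|A ∪ B| = |A| + |B| - |A ∩ B|
= 33 + 38 - 12
= 59

|A ∪ B| = 59


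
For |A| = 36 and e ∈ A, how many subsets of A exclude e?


Subsets of A avoiding e are subsets of A \ {e}, which has 35 elements.
Count = 2^(n-1) = 2^35
= 34359738368

Number of subsets avoiding e = 34359738368


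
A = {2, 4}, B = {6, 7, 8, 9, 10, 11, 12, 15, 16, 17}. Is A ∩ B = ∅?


Disjoint means A ∩ B = ∅.
A ∩ B = ∅
A ∩ B = ∅, so A and B are disjoint.

Yes, A and B are disjoint


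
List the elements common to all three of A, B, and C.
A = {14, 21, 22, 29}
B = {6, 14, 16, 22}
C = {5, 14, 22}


A ∩ B = {14, 22}
(A ∩ B) ∩ C = {14, 22}

A ∩ B ∩ C = {14, 22}


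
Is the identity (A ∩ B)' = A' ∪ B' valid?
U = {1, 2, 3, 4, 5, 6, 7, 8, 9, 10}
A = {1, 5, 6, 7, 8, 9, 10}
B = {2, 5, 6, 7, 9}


LHS: A ∩ B = {5, 6, 7, 9}
(A ∩ B)' = U \ (A ∩ B) = {1, 2, 3, 4, 8, 10}
A' = {2, 3, 4}, B' = {1, 3, 4, 8, 10}
Claimed RHS: A' ∪ B' = {1, 2, 3, 4, 8, 10}
Identity is VALID: LHS = RHS = {1, 2, 3, 4, 8, 10} ✓

Identity is valid. (A ∩ B)' = A' ∪ B' = {1, 2, 3, 4, 8, 10}


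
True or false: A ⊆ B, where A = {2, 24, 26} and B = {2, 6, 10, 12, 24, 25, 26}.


A ⊆ B means every element of A is in B.
All elements of A are in B.
So A ⊆ B.

Yes, A ⊆ B


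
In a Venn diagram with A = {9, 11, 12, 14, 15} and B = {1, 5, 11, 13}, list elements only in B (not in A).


A = {9, 11, 12, 14, 15}
B = {1, 5, 11, 13}
Region: only in B (not in A)
Elements: {1, 5, 13}

Elements only in B (not in A): {1, 5, 13}


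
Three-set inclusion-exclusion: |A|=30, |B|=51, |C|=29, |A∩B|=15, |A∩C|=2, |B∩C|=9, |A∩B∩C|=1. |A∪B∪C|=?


|A∪B∪C| = |A|+|B|+|C| - |A∩B|-|A∩C|-|B∩C| + |A∩B∩C|
= 30+51+29 - 15-2-9 + 1
= 110 - 26 + 1
= 85

|A ∪ B ∪ C| = 85


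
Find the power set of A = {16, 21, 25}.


|A| = 3, so |P(A)| = 2^3 = 8
Enumerate subsets by cardinality (0 to 3):
∅, {16}, {21}, {25}, {16, 21}, {16, 25}, {21, 25}, {16, 21, 25}

P(A) has 8 subsets: ∅, {16}, {21}, {25}, {16, 21}, {16, 25}, {21, 25}, {16, 21, 25}


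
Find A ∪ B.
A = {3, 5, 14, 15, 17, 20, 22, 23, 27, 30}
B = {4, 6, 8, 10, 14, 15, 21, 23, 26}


A ∪ B = all elements in A or B (or both)
A = {3, 5, 14, 15, 17, 20, 22, 23, 27, 30}
B = {4, 6, 8, 10, 14, 15, 21, 23, 26}
A ∪ B = {3, 4, 5, 6, 8, 10, 14, 15, 17, 20, 21, 22, 23, 26, 27, 30}

A ∪ B = {3, 4, 5, 6, 8, 10, 14, 15, 17, 20, 21, 22, 23, 26, 27, 30}


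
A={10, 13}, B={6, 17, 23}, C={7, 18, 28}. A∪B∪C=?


A ∪ B = {6, 10, 13, 17, 23}
(A ∪ B) ∪ C = {6, 7, 10, 13, 17, 18, 23, 28}

A ∪ B ∪ C = {6, 7, 10, 13, 17, 18, 23, 28}


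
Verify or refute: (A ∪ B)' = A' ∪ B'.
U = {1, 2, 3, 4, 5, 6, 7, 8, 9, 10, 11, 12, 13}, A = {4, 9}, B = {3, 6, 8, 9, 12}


LHS: A ∪ B = {3, 4, 6, 8, 9, 12}
(A ∪ B)' = U \ (A ∪ B) = {1, 2, 5, 7, 10, 11, 13}
A' = {1, 2, 3, 5, 6, 7, 8, 10, 11, 12, 13}, B' = {1, 2, 4, 5, 7, 10, 11, 13}
Claimed RHS: A' ∪ B' = {1, 2, 3, 4, 5, 6, 7, 8, 10, 11, 12, 13}
Identity is INVALID: LHS = {1, 2, 5, 7, 10, 11, 13} but the RHS claimed here equals {1, 2, 3, 4, 5, 6, 7, 8, 10, 11, 12, 13}. The correct form is (A ∪ B)' = A' ∩ B'.

Identity is invalid: (A ∪ B)' = {1, 2, 5, 7, 10, 11, 13} but A' ∪ B' = {1, 2, 3, 4, 5, 6, 7, 8, 10, 11, 12, 13}. The correct De Morgan law is (A ∪ B)' = A' ∩ B'.


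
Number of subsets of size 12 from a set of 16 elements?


C(n,k) = n! / (k!(n-k)!)
C(16,12) = 16! / (12!4!)
= 1820

C(16,12) = 1820


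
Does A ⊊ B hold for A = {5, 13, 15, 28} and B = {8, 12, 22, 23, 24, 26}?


A ⊂ B requires: A ⊆ B AND A ≠ B.
A ⊆ B? No
A ⊄ B, so A is not a proper subset.

No, A is not a proper subset of B


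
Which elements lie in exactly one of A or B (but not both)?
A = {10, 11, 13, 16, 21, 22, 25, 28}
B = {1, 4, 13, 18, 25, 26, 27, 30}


A △ B = (A \ B) ∪ (B \ A) = elements in exactly one of A or B
A \ B = {10, 11, 16, 21, 22, 28}
B \ A = {1, 4, 18, 26, 27, 30}
A △ B = {1, 4, 10, 11, 16, 18, 21, 22, 26, 27, 28, 30}

A △ B = {1, 4, 10, 11, 16, 18, 21, 22, 26, 27, 28, 30}


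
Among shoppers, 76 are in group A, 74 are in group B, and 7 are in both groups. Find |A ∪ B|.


|A ∪ B| = |A| + |B| - |A ∩ B|
= 76 + 74 - 7
= 143

|A ∪ B| = 143


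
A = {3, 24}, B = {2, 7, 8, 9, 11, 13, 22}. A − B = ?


A \ B = elements in A but not in B
A = {3, 24}
B = {2, 7, 8, 9, 11, 13, 22}
Remove from A any elements in B
A \ B = {3, 24}

A \ B = {3, 24}


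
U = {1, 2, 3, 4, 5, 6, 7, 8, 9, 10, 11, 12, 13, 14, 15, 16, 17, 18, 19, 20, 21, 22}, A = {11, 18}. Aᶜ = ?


Aᶜ = U \ A = elements in U but not in A
U = {1, 2, 3, 4, 5, 6, 7, 8, 9, 10, 11, 12, 13, 14, 15, 16, 17, 18, 19, 20, 21, 22}
A = {11, 18}
Aᶜ = {1, 2, 3, 4, 5, 6, 7, 8, 9, 10, 12, 13, 14, 15, 16, 17, 19, 20, 21, 22}

Aᶜ = {1, 2, 3, 4, 5, 6, 7, 8, 9, 10, 12, 13, 14, 15, 16, 17, 19, 20, 21, 22}


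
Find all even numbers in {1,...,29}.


Checking each candidate:
Condition: even numbers in {1,...,29}
Result = {2, 4, 6, 8, 10, 12, 14, 16, 18, 20, 22, 24, 26, 28}

{2, 4, 6, 8, 10, 12, 14, 16, 18, 20, 22, 24, 26, 28}


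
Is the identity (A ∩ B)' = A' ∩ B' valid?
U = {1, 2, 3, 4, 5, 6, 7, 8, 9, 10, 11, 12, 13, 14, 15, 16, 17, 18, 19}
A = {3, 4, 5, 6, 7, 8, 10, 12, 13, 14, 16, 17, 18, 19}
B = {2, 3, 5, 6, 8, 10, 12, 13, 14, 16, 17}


LHS: A ∩ B = {3, 5, 6, 8, 10, 12, 13, 14, 16, 17}
(A ∩ B)' = U \ (A ∩ B) = {1, 2, 4, 7, 9, 11, 15, 18, 19}
A' = {1, 2, 9, 11, 15}, B' = {1, 4, 7, 9, 11, 15, 18, 19}
Claimed RHS: A' ∩ B' = {1, 9, 11, 15}
Identity is INVALID: LHS = {1, 2, 4, 7, 9, 11, 15, 18, 19} but the RHS claimed here equals {1, 9, 11, 15}. The correct form is (A ∩ B)' = A' ∪ B'.

Identity is invalid: (A ∩ B)' = {1, 2, 4, 7, 9, 11, 15, 18, 19} but A' ∩ B' = {1, 9, 11, 15}. The correct De Morgan law is (A ∩ B)' = A' ∪ B'.


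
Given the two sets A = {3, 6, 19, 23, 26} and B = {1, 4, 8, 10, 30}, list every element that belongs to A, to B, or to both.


A ∪ B = all elements in A or B (or both)
A = {3, 6, 19, 23, 26}
B = {1, 4, 8, 10, 30}
A ∪ B = {1, 3, 4, 6, 8, 10, 19, 23, 26, 30}

A ∪ B = {1, 3, 4, 6, 8, 10, 19, 23, 26, 30}


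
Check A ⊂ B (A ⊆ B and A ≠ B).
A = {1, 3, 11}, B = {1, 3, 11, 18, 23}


A ⊂ B requires: A ⊆ B AND A ≠ B.
A ⊆ B? Yes
A = B? No
A ⊂ B: Yes (A is a proper subset of B)

Yes, A ⊂ B


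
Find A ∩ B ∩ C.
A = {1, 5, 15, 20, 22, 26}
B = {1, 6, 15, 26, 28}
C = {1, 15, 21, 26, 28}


A ∩ B = {1, 15, 26}
(A ∩ B) ∩ C = {1, 15, 26}

A ∩ B ∩ C = {1, 15, 26}


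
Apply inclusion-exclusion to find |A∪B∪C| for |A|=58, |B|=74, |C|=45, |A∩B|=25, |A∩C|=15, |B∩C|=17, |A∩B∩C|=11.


|A∪B∪C| = |A|+|B|+|C| - |A∩B|-|A∩C|-|B∩C| + |A∩B∩C|
= 58+74+45 - 25-15-17 + 11
= 177 - 57 + 11
= 131

|A ∪ B ∪ C| = 131


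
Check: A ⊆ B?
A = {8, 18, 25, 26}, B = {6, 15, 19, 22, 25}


A ⊆ B means every element of A is in B.
Elements in A not in B: {8, 18, 26}
So A ⊄ B.

No, A ⊄ B


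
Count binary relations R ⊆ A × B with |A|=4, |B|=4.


A relation from A to B is any subset of A × B.
|A × B| = 4 × 4 = 16
# relations = 2^|A × B| = 2^16 = 65536

Number of relations = 65536


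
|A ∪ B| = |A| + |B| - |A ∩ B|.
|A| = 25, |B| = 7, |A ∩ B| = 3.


|A ∪ B| = |A| + |B| - |A ∩ B|
= 25 + 7 - 3
= 29

|A ∪ B| = 29


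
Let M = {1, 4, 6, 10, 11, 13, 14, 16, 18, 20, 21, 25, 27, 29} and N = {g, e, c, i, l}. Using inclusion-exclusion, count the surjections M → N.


n = |M| = 14, k = |N| = 5. Surjections via inclusion-exclusion:
S(n,k) = Σ(-1)^i × C(k,i) × (k-i)^n, i=0 to k
i=0: (-1)^0×C(5,0)×5^14 = 6103515625
i=1: (-1)^1×C(5,1)×4^14 = -1342177280
i=2: (-1)^2×C(5,2)×3^14 = 47829690
i=3: (-1)^3×C(5,3)×2^14 = -163840
i=4: (-1)^4×C(5,4)×1^14 = 5
i=5: (-1)^5×C(5,5)×0^14 = 0
Total = 4809004200

Number of surjections = 4809004200


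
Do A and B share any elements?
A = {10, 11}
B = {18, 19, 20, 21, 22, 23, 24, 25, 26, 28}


Disjoint means A ∩ B = ∅.
A ∩ B = ∅
A ∩ B = ∅, so A and B are disjoint.

No — A and B share no elements (A ∩ B = ∅), so they are disjoint


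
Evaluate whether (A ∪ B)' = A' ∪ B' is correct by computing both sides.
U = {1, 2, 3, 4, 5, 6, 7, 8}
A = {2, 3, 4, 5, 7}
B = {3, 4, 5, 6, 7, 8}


LHS: A ∪ B = {2, 3, 4, 5, 6, 7, 8}
(A ∪ B)' = U \ (A ∪ B) = {1}
A' = {1, 6, 8}, B' = {1, 2}
Claimed RHS: A' ∪ B' = {1, 2, 6, 8}
Identity is INVALID: LHS = {1} but the RHS claimed here equals {1, 2, 6, 8}. The correct form is (A ∪ B)' = A' ∩ B'.

Identity is invalid: (A ∪ B)' = {1} but A' ∪ B' = {1, 2, 6, 8}. The correct De Morgan law is (A ∪ B)' = A' ∩ B'.


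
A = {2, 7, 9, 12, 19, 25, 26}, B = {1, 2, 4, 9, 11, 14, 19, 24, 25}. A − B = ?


A \ B = elements in A but not in B
A = {2, 7, 9, 12, 19, 25, 26}
B = {1, 2, 4, 9, 11, 14, 19, 24, 25}
Remove from A any elements in B
A \ B = {7, 12, 26}

A \ B = {7, 12, 26}


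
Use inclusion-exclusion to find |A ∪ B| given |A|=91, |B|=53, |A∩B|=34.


|A ∪ B| = |A| + |B| - |A ∩ B|
= 91 + 53 - 34
= 110

|A ∪ B| = 110


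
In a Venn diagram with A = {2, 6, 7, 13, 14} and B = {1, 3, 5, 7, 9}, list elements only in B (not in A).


A = {2, 6, 7, 13, 14}
B = {1, 3, 5, 7, 9}
Region: only in B (not in A)
Elements: {1, 3, 5, 9}

Elements only in B (not in A): {1, 3, 5, 9}


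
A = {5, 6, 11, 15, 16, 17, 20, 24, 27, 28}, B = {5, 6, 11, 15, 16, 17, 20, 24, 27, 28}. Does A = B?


Two sets are equal iff they have exactly the same elements.
A = {5, 6, 11, 15, 16, 17, 20, 24, 27, 28}
B = {5, 6, 11, 15, 16, 17, 20, 24, 27, 28}
Same elements → A = B

Yes, A = B


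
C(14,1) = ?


C(n,k) = n! / (k!(n-k)!)
C(14,1) = 14! / (1!13!)
= 14

C(14,1) = 14


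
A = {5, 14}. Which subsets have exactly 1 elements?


|A| = 2, so A has C(2,1) = 2 subsets of size 1.
Enumerate by choosing 1 elements from A at a time:
{5}, {14}

1-element subsets (2 total): {5}, {14}


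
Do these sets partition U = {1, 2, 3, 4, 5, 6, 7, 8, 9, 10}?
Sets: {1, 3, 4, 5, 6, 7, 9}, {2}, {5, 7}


A partition requires: (1) non-empty parts, (2) pairwise disjoint, (3) union = U
Parts: {1, 3, 4, 5, 6, 7, 9}, {2}, {5, 7}
Union of parts: {1, 2, 3, 4, 5, 6, 7, 9}
U = {1, 2, 3, 4, 5, 6, 7, 8, 9, 10}
All non-empty? True
Pairwise disjoint? False
Covers U? False

No, not a valid partition


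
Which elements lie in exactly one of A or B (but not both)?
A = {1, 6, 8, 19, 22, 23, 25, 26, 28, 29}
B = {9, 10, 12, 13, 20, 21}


A △ B = (A \ B) ∪ (B \ A) = elements in exactly one of A or B
A \ B = {1, 6, 8, 19, 22, 23, 25, 26, 28, 29}
B \ A = {9, 10, 12, 13, 20, 21}
A △ B = {1, 6, 8, 9, 10, 12, 13, 19, 20, 21, 22, 23, 25, 26, 28, 29}

A △ B = {1, 6, 8, 9, 10, 12, 13, 19, 20, 21, 22, 23, 25, 26, 28, 29}


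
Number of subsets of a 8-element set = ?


Number of subsets = 2^n
= 2^8
= 256

|P(A)| = 256


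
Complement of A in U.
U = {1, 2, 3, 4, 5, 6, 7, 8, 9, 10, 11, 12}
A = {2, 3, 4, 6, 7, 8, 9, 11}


Aᶜ = U \ A = elements in U but not in A
U = {1, 2, 3, 4, 5, 6, 7, 8, 9, 10, 11, 12}
A = {2, 3, 4, 6, 7, 8, 9, 11}
Aᶜ = {1, 5, 10, 12}

Aᶜ = {1, 5, 10, 12}


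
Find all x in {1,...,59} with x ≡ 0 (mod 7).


Checking each candidate:
Condition: x in {1,...,59} with x ≡ 0 (mod 7)
Result = {7, 14, 21, 28, 35, 42, 49, 56}

{7, 14, 21, 28, 35, 42, 49, 56}


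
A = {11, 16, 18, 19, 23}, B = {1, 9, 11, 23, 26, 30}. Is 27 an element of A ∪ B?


A = {11, 16, 18, 19, 23}, B = {1, 9, 11, 23, 26, 30}
A ∪ B = all elements in A or B
A ∪ B = {1, 9, 11, 16, 18, 19, 23, 26, 30}
Checking if 27 ∈ A ∪ B
27 is not in A ∪ B → False

27 ∉ A ∪ B


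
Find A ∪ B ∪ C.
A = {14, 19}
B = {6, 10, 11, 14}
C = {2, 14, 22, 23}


A ∪ B = {6, 10, 11, 14, 19}
(A ∪ B) ∪ C = {2, 6, 10, 11, 14, 19, 22, 23}

A ∪ B ∪ C = {2, 6, 10, 11, 14, 19, 22, 23}


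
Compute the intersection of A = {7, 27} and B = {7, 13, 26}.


A ∩ B = elements in both A and B
A = {7, 27}
B = {7, 13, 26}
A ∩ B = {7}

A ∩ B = {7}


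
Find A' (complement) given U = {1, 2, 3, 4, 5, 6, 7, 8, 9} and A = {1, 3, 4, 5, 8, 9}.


Aᶜ = U \ A = elements in U but not in A
U = {1, 2, 3, 4, 5, 6, 7, 8, 9}
A = {1, 3, 4, 5, 8, 9}
Aᶜ = {2, 6, 7}

Aᶜ = {2, 6, 7}


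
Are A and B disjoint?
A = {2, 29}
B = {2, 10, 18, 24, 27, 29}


Disjoint means A ∩ B = ∅.
A ∩ B = {2, 29}
A ∩ B ≠ ∅, so A and B are NOT disjoint.

No, A and B are not disjoint (A ∩ B = {2, 29})


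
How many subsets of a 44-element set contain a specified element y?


Subsets of A containing y correspond to subsets of A \ {y}, which has 43 elements.
Count = 2^(n-1) = 2^43
= 8796093022208

Number of subsets containing y = 8796093022208


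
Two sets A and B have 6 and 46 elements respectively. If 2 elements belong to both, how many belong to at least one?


|A ∪ B| = |A| + |B| - |A ∩ B|
= 6 + 46 - 2
= 50

|A ∪ B| = 50


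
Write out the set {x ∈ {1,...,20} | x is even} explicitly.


Checking each candidate:
Condition: even numbers in {1,...,20}
Result = {2, 4, 6, 8, 10, 12, 14, 16, 18, 20}

{2, 4, 6, 8, 10, 12, 14, 16, 18, 20}


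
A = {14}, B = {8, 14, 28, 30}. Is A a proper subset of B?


A ⊂ B requires: A ⊆ B AND A ≠ B.
A ⊆ B? Yes
A = B? No
A ⊂ B: Yes (A is a proper subset of B)

Yes, A ⊂ B


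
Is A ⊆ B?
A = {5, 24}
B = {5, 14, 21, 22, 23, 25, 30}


A ⊆ B means every element of A is in B.
Elements in A not in B: {24}
So A ⊄ B.

No, A ⊄ B


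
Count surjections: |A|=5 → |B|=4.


n = |A| = 5, k = |B| = 4. Surjections via inclusion-exclusion:
S(n,k) = Σ(-1)^i × C(k,i) × (k-i)^n, i=0 to k
i=0: (-1)^0×C(4,0)×4^5 = 1024
i=1: (-1)^1×C(4,1)×3^5 = -972
i=2: (-1)^2×C(4,2)×2^5 = 192
i=3: (-1)^3×C(4,3)×1^5 = -4
i=4: (-1)^4×C(4,4)×0^5 = 0
Total = 240

Number of surjections = 240


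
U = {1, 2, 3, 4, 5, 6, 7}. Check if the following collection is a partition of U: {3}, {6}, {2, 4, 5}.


A partition requires: (1) non-empty parts, (2) pairwise disjoint, (3) union = U
Parts: {3}, {6}, {2, 4, 5}
Union of parts: {2, 3, 4, 5, 6}
U = {1, 2, 3, 4, 5, 6, 7}
All non-empty? True
Pairwise disjoint? True
Covers U? False

No, not a valid partition


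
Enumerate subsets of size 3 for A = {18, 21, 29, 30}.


|A| = 4, so A has C(4,3) = 4 subsets of size 3.
Enumerate by choosing 3 elements from A at a time:
{18, 21, 29}, {18, 21, 30}, {18, 29, 30}, {21, 29, 30}

3-element subsets (4 total): {18, 21, 29}, {18, 21, 30}, {18, 29, 30}, {21, 29, 30}


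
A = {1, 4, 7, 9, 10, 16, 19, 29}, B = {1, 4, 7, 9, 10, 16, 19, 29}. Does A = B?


Two sets are equal iff they have exactly the same elements.
A = {1, 4, 7, 9, 10, 16, 19, 29}
B = {1, 4, 7, 9, 10, 16, 19, 29}
Same elements → A = B

Yes, A = B


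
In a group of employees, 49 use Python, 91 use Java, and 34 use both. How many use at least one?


|A ∪ B| = |A| + |B| - |A ∩ B|
= 49 + 91 - 34
= 106

|A ∪ B| = 106


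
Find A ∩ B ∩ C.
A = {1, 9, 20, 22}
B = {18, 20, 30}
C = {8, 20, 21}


A ∩ B = {20}
(A ∩ B) ∩ C = {20}

A ∩ B ∩ C = {20}


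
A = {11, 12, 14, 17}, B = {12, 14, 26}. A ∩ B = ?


A ∩ B = elements in both A and B
A = {11, 12, 14, 17}
B = {12, 14, 26}
A ∩ B = {12, 14}

A ∩ B = {12, 14}


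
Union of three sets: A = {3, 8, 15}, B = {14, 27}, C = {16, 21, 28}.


A ∪ B = {3, 8, 14, 15, 27}
(A ∪ B) ∪ C = {3, 8, 14, 15, 16, 21, 27, 28}

A ∪ B ∪ C = {3, 8, 14, 15, 16, 21, 27, 28}


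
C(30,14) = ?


C(n,k) = n! / (k!(n-k)!)
C(30,14) = 30! / (14!16!)
= 145422675

C(30,14) = 145422675


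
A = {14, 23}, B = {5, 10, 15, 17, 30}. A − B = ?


A \ B = elements in A but not in B
A = {14, 23}
B = {5, 10, 15, 17, 30}
Remove from A any elements in B
A \ B = {14, 23}

A \ B = {14, 23}


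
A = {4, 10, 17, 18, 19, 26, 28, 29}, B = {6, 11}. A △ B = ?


A △ B = (A \ B) ∪ (B \ A) = elements in exactly one of A or B
A \ B = {4, 10, 17, 18, 19, 26, 28, 29}
B \ A = {6, 11}
A △ B = {4, 6, 10, 11, 17, 18, 19, 26, 28, 29}

A △ B = {4, 6, 10, 11, 17, 18, 19, 26, 28, 29}


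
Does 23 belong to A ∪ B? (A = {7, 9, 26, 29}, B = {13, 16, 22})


A = {7, 9, 26, 29}, B = {13, 16, 22}
A ∪ B = all elements in A or B
A ∪ B = {7, 9, 13, 16, 22, 26, 29}
Checking if 23 ∈ A ∪ B
23 is not in A ∪ B → False

23 ∉ A ∪ B


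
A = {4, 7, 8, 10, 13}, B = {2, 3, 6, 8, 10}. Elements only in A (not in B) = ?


A = {4, 7, 8, 10, 13}
B = {2, 3, 6, 8, 10}
Region: only in A (not in B)
Elements: {4, 7, 13}

Elements only in A (not in B): {4, 7, 13}


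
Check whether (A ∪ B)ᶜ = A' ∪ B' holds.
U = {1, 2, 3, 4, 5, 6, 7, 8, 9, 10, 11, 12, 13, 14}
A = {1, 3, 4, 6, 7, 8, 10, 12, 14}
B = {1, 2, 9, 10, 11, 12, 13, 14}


LHS: A ∪ B = {1, 2, 3, 4, 6, 7, 8, 9, 10, 11, 12, 13, 14}
(A ∪ B)' = U \ (A ∪ B) = {5}
A' = {2, 5, 9, 11, 13}, B' = {3, 4, 5, 6, 7, 8}
Claimed RHS: A' ∪ B' = {2, 3, 4, 5, 6, 7, 8, 9, 11, 13}
Identity is INVALID: LHS = {5} but the RHS claimed here equals {2, 3, 4, 5, 6, 7, 8, 9, 11, 13}. The correct form is (A ∪ B)' = A' ∩ B'.

Identity is invalid: (A ∪ B)' = {5} but A' ∪ B' = {2, 3, 4, 5, 6, 7, 8, 9, 11, 13}. The correct De Morgan law is (A ∪ B)' = A' ∩ B'.


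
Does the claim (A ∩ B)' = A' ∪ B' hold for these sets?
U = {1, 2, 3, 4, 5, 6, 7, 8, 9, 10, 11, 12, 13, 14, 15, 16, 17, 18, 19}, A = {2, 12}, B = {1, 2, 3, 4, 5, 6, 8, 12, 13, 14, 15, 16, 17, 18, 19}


LHS: A ∩ B = {2, 12}
(A ∩ B)' = U \ (A ∩ B) = {1, 3, 4, 5, 6, 7, 8, 9, 10, 11, 13, 14, 15, 16, 17, 18, 19}
A' = {1, 3, 4, 5, 6, 7, 8, 9, 10, 11, 13, 14, 15, 16, 17, 18, 19}, B' = {7, 9, 10, 11}
Claimed RHS: A' ∪ B' = {1, 3, 4, 5, 6, 7, 8, 9, 10, 11, 13, 14, 15, 16, 17, 18, 19}
Identity is VALID: LHS = RHS = {1, 3, 4, 5, 6, 7, 8, 9, 10, 11, 13, 14, 15, 16, 17, 18, 19} ✓

Identity is valid. (A ∩ B)' = A' ∪ B' = {1, 3, 4, 5, 6, 7, 8, 9, 10, 11, 13, 14, 15, 16, 17, 18, 19}


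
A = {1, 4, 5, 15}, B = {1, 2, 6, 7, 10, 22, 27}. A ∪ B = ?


A ∪ B = all elements in A or B (or both)
A = {1, 4, 5, 15}
B = {1, 2, 6, 7, 10, 22, 27}
A ∪ B = {1, 2, 4, 5, 6, 7, 10, 15, 22, 27}

A ∪ B = {1, 2, 4, 5, 6, 7, 10, 15, 22, 27}
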